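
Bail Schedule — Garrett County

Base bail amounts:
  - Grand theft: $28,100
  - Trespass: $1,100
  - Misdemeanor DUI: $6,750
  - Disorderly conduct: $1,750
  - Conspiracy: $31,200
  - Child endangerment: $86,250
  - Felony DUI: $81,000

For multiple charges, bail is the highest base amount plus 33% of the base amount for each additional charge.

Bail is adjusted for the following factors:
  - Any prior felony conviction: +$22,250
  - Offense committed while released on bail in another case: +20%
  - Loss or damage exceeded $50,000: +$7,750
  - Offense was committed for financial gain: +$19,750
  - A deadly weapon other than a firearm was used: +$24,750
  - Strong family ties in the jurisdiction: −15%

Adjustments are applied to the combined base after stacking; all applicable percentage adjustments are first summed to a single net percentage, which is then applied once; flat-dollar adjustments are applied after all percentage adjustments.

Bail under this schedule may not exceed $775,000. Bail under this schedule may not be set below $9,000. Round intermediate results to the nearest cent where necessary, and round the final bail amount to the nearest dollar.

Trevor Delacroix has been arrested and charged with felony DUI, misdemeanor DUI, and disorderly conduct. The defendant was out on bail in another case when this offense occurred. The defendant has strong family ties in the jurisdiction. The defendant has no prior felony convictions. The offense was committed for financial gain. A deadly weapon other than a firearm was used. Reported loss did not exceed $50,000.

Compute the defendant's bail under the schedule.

Base amounts from the schedule: felony DUI $81,000; misdemeanor DUI $6,750; disorderly conduct $1,750.
Stacking rule: highest base plus 33% of each additional charge. Highest is felony DUI at $81,000. Additional: $6,750 × 33% = $2,227.50; $1,750 × 33% = $577.50. Combined base = $81,000 + $2,805 = $83,805.
Net percentage adjustment: +20% −15% = +5%. $83,805 × 1.05 = $87,995.25.
Offense was committed for financial gain (+$19,750 flat): $87,995.25 + $19,750 = $107,745.25.
A deadly weapon other than a firearm was used (+$24,750 flat): $107,745.25 + $24,750 = $132,495.25.
$132,495.25 is within the $775,000 maximum.
$132,495.25 is at or above the $9,000 minimum.
Rounded to the nearest dollar: $132,495.

$132,495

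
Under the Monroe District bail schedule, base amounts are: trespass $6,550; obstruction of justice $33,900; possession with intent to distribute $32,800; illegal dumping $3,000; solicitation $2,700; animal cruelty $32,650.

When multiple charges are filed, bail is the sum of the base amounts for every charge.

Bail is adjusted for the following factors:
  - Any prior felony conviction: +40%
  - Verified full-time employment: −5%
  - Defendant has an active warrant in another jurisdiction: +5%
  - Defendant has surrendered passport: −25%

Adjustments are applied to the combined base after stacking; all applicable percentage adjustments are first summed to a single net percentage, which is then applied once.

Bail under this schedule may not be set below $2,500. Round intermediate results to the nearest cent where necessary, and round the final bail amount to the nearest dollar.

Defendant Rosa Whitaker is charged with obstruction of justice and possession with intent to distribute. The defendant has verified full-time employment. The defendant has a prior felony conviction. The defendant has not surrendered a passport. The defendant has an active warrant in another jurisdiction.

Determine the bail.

$93,380

Base amounts from the schedule: obstruction of justice $33,900; possession with intent to distribute $32,800.
Stacking rule: sum of all bases. $33,900 + $32,800 = $66,700.
Net percentage adjustment: +40% −5% +5% = +40%. $66,700 × 1.4 = $93,380.
$93,380 is at or above the $2,500 minimum.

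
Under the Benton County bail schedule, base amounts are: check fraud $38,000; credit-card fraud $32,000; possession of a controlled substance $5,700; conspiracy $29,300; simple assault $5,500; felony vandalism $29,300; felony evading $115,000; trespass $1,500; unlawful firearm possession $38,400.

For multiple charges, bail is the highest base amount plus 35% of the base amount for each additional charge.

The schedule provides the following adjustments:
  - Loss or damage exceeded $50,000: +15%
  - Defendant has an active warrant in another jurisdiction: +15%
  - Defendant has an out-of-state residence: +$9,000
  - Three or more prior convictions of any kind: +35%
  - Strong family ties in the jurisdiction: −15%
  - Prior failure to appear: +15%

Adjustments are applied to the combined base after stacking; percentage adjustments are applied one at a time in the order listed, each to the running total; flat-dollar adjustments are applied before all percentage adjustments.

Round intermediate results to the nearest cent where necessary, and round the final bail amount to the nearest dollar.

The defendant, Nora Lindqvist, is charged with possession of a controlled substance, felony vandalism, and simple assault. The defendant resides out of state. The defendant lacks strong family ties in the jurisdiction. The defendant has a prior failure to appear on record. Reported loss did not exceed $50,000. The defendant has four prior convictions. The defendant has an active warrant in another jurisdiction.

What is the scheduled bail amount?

Base amounts from the schedule: possession of a controlled substance $5,700; felony vandalism $29,300; simple assault $5,500.
Stacking rule: highest base plus 35% of each additional charge. Highest is felony vandalism at $29,300. Additional: $5,700 × 35% = $1,995; $5,500 × 35% = $1,925. Combined base = $29,300 + $3,920 = $33,220.
Defendant has an out-of-state residence (+$9,000 flat): $33,220 + $9,000 = $42,220.
Defendant has an active warrant in another jurisdiction (+15%): $42,220 × 1.15 = $48,553.
Three or more prior convictions of any kind (+35%): $48,553 × 1.35 = $65,546.55.
Prior failure to appear (+15%): $65,546.55 × 1.15 = $75,378.53.
Rounded to the nearest dollar: $75,379.

$75,379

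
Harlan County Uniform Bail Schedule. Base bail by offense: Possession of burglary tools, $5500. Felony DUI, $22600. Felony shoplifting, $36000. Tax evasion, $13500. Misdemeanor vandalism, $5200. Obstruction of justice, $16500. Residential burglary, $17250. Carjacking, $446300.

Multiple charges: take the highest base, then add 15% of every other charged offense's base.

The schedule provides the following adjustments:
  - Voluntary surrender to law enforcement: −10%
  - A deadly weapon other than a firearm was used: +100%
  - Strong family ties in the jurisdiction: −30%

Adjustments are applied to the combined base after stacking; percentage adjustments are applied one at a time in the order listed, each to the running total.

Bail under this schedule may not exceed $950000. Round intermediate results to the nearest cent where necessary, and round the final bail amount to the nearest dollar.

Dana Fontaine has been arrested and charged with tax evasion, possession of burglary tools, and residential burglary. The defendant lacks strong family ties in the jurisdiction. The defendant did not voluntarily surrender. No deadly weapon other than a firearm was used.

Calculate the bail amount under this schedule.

Base amounts from the schedule: tax evasion $13500; possession of burglary tools $5500; residential burglary $17250.
Stacking rule: highest base plus 15% of each additional charge. Highest is residential burglary at $17250. Additional: $13500 × 15% = $2025; $5500 × 15% = $825. Combined base = $17250 + $2850 = $20100.
No adjustment factors apply to this defendant.
$20100 is within the $950000 maximum.

$20100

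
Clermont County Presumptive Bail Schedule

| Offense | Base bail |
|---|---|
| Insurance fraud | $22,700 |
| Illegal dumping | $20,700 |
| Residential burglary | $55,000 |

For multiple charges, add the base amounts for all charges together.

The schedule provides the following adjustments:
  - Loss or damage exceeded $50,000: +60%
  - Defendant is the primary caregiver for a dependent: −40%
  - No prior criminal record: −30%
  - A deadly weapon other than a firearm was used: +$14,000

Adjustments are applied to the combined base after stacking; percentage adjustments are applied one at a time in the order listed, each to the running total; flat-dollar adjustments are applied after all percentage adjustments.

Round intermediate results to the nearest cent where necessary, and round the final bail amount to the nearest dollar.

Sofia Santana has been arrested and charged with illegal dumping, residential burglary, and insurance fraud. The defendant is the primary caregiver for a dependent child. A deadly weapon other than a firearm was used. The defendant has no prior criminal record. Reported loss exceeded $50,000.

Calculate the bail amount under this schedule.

$80,125

Base amounts from the schedule: illegal dumping $20,700; residential burglary $55,000; insurance fraud $22,700.
Stacking rule: sum of all bases. $20,700 + $55,000 + $22,700 = $98,400.
Loss or damage exceeded $50,000 (+60%): $98,400 × 1.6 = $157,440.
Defendant is the primary caregiver for a dependent (−40%): $157,440 × 0.6 = $94,464.
No prior criminal record (−30%): $94,464 × 0.7 = $66,124.80.
A deadly weapon other than a firearm was used (+$14,000 flat): $66,124.80 + $14,000 = $80,124.80.
Rounded to the nearest dollar: $80,125.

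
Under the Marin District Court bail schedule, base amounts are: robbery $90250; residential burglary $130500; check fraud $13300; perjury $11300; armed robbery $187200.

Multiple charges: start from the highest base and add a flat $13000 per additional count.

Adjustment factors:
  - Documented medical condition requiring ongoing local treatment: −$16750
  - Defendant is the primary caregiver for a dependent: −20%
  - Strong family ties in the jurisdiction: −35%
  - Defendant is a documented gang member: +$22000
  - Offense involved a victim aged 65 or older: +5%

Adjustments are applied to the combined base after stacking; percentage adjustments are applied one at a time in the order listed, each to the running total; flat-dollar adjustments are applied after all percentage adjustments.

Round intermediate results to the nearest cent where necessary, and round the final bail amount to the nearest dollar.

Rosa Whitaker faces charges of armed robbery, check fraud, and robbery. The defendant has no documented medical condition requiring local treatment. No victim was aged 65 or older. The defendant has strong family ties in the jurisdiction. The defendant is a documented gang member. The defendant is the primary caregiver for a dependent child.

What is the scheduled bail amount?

Base amounts from the schedule: armed robbery $187200; check fraud $13300; robbery $90250.
Stacking rule: highest base plus $13000 per additional charge. Highest is armed robbery at $187200; 2 additional charges → +$26000. Combined base = $213200.
Defendant is the primary caregiver for a dependent (−20%): $213200 × 0.8 = $170560.
Strong family ties in the jurisdiction (−35%): $170560 × 0.65 = $110864.
Defendant is a documented gang member (+$22000 flat): $110864 + $22000 = $132864.

$132864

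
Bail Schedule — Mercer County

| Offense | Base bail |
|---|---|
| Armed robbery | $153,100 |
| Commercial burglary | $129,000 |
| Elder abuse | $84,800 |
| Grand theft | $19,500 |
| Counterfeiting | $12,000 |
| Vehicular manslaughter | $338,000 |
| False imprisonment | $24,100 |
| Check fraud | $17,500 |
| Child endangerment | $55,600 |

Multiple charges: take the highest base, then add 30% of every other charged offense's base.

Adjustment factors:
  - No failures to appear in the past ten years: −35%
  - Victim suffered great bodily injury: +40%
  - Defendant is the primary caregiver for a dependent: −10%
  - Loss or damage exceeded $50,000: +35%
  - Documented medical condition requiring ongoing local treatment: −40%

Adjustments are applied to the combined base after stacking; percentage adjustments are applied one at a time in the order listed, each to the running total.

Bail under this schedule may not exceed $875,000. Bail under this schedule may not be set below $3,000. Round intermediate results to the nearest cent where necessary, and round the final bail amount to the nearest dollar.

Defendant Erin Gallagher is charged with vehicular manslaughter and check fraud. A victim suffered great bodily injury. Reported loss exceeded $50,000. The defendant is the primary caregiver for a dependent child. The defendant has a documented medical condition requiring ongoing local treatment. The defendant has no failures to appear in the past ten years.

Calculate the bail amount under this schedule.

Base amounts from the schedule: vehicular manslaughter $338,000; check fraud $17,500.
Stacking rule: highest base plus 30% of each additional charge. Highest is vehicular manslaughter at $338,000. Additional: $17,500 × 30% = $5,250. Combined base = $338,000 + $5,250 = $343,250.
No failures to appear in the past ten years (−35%): $343,250 × 0.65 = $223,112.50.
Victim suffered great bodily injury (+40%): $223,112.50 × 1.4 = $312,357.50.
Defendant is the primary caregiver for a dependent (−10%): $312,357.50 × 0.9 = $281,121.75.
Loss or damage exceeded $50,000 (+35%): $281,121.75 × 1.35 = $379,514.36.
Documented medical condition requiring ongoing local treatment (−40%): $379,514.36 × 0.6 = $227,708.62.
$227,708.62 is within the $875,000 maximum.
$227,708.62 is at or above the $3,000 minimum.
Rounded to the nearest dollar: $227,709.

$227,709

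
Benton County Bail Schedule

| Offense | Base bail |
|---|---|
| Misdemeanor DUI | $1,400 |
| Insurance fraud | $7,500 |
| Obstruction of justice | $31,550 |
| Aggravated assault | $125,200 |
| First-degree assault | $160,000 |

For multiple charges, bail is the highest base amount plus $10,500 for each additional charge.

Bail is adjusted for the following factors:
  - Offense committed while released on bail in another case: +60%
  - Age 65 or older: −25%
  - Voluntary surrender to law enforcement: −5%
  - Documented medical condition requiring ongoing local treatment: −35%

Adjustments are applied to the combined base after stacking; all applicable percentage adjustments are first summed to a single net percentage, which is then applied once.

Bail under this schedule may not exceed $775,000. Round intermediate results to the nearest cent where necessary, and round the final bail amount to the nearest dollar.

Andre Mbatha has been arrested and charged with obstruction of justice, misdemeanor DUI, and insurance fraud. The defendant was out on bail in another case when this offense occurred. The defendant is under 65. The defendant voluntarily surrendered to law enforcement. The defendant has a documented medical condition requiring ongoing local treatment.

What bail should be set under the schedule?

Base amounts from the schedule: obstruction of justice $31,550; misdemeanor DUI $1,400; insurance fraud $7,500.
Stacking rule: highest base plus $10,500 per additional charge. Highest is obstruction of justice at $31,550; 2 additional charges → +$21,000. Combined base = $52,550.
Net percentage adjustment: +60% −5% −35% = +20%. $52,550 × 1.2 = $63,060.
$63,060 is within the $775,000 maximum.

$63,060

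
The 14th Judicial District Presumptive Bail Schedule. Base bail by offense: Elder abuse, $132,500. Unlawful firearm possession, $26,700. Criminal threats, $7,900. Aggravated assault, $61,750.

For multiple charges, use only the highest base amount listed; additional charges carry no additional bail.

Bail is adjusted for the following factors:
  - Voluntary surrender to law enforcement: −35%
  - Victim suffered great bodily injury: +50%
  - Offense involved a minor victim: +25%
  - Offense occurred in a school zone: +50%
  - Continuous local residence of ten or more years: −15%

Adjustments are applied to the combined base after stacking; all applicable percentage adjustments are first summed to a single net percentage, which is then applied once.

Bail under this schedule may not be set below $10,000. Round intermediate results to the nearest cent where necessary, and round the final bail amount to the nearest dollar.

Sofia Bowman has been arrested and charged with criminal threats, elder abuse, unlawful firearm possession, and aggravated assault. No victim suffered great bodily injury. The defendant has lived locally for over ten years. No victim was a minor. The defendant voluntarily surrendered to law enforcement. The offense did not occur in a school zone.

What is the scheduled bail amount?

$66,250

Base amounts from the schedule: criminal threats $7,900; elder abuse $132,500; unlawful firearm possession $26,700; aggravated assault $61,750.
Stacking rule: use the highest base only. Highest is elder abuse at $132,500. Combined base = $132,500.
Net percentage adjustment: −35% −15% = −50%. $132,500 × 0.5 = $66,250.
$66,250 is at or above the $10,000 minimum.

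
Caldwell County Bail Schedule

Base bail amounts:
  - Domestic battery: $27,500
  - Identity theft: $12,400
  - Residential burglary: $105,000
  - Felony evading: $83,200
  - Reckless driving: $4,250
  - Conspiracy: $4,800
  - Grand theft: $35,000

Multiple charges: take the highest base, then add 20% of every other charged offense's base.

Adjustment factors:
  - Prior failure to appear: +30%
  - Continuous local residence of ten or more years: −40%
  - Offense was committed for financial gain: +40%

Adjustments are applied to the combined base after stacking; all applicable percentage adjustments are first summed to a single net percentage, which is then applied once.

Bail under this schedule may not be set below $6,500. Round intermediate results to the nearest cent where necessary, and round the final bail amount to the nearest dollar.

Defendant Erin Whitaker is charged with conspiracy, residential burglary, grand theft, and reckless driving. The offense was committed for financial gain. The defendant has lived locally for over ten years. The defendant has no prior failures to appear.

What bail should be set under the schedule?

Base amounts from the schedule: conspiracy $4,800; residential burglary $105,000; grand theft $35,000; reckless driving $4,250.
Stacking rule: highest base plus 20% of each additional charge. Highest is residential burglary at $105,000. Additional: $4,800 × 20% = $960; $35,000 × 20% = $7,000; $4,250 × 20% = $850. Combined base = $105,000 + $8,810 = $113,810.
Net percentage adjustment: −40% +40% = +0%. $113,810 × 1 = $113,810.
$113,810 is at or above the $6,500 minimum.

$113,810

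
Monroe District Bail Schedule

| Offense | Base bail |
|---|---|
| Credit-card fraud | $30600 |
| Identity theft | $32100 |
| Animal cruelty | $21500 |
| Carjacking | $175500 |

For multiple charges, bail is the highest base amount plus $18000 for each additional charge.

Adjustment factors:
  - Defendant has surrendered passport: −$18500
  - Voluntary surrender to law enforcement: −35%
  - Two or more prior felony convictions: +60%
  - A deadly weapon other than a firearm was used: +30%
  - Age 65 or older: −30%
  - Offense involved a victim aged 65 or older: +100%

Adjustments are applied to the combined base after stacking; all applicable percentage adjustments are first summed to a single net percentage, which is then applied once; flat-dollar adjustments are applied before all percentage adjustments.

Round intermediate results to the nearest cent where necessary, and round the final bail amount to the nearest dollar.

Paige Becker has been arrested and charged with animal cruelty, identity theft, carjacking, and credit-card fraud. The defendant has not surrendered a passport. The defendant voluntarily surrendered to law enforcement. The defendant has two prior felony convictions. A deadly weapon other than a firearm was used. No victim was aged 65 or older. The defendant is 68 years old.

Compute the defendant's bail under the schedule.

Base amounts from the schedule: animal cruelty $21500; identity theft $32100; carjacking $175500; credit-card fraud $30600.
Stacking rule: highest base plus $18000 per additional charge. Highest is carjacking at $175500; 3 additional charges → +$54000. Combined base = $229500.
Net percentage adjustment: −35% +60% +30% −30% = +25%. $229500 × 1.25 = $286875.

$286875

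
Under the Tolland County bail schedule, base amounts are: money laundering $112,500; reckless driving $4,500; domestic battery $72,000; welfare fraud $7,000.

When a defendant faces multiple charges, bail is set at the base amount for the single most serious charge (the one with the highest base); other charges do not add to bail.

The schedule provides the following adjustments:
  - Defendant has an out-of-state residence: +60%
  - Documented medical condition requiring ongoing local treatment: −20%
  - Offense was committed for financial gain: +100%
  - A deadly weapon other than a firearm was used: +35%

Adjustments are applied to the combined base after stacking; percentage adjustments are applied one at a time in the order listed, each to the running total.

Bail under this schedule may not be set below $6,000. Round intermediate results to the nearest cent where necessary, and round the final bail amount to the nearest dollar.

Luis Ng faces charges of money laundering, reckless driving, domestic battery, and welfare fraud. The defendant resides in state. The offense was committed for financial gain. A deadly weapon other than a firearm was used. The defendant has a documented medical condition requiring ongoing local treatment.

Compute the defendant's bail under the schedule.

$243,000

Base amounts from the schedule: money laundering $112,500; reckless driving $4,500; domestic battery $72,000; welfare fraud $7,000.
Stacking rule: use the highest base only. Highest is money laundering at $112,500. Combined base = $112,500.
Documented medical condition requiring ongoing local treatment (−20%): $112,500 × 0.8 = $90,000.
Offense was committed for financial gain (+100%): $90,000 × 2 = $180,000.
A deadly weapon other than a firearm was used (+35%): $180,000 × 1.35 = $243,000.
$243,000 is at or above the $6,000 minimum.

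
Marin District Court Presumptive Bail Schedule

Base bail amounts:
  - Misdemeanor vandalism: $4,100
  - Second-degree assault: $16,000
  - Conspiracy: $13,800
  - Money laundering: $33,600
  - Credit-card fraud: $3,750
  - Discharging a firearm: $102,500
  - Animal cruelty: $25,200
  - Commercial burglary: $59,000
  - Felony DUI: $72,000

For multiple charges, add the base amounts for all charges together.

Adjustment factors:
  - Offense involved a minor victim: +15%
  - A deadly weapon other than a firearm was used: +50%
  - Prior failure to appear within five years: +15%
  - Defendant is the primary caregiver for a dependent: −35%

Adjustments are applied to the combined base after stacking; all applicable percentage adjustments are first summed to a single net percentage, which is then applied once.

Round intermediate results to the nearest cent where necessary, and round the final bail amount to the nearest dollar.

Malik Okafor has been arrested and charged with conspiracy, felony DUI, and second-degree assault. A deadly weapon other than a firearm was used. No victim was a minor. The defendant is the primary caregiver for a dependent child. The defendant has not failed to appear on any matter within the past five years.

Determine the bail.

Base amounts from the schedule: conspiracy $13,800; felony DUI $72,000; second-degree assault $16,000.
Stacking rule: sum of all bases. $13,800 + $72,000 + $16,000 = $101,800.
Net percentage adjustment: +50% −35% = +15%. $101,800 × 1.15 = $117,070.

$117,070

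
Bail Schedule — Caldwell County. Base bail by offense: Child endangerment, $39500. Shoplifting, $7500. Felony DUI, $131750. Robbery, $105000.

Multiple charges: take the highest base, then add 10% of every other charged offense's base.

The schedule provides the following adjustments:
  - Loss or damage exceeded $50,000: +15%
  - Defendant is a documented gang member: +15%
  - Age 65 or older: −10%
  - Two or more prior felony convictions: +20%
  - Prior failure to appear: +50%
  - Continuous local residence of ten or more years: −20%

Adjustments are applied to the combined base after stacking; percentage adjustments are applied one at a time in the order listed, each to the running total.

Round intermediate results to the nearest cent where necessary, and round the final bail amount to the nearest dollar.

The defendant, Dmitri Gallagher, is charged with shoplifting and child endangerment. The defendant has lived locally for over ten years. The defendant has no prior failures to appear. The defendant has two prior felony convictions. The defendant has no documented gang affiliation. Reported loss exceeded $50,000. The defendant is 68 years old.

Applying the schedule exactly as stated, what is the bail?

Base amounts from the schedule: shoplifting $7500; child endangerment $39500.
Stacking rule: highest base plus 10% of each additional charge. Highest is child endangerment at $39500. Additional: $7500 × 10% = $750. Combined base = $39500 + $750 = $40250.
Loss or damage exceeded $50,000 (+15%): $40250 × 1.15 = $46287.50.
Age 65 or older (−10%): $46287.50 × 0.9 = $41658.75.
Two or more prior felony convictions (+20%): $41658.75 × 1.2 = $49990.50.
Continuous local residence of ten or more years (−20%): $49990.50 × 0.8 = $39992.40.
Rounded to the nearest dollar: $39992.

$39992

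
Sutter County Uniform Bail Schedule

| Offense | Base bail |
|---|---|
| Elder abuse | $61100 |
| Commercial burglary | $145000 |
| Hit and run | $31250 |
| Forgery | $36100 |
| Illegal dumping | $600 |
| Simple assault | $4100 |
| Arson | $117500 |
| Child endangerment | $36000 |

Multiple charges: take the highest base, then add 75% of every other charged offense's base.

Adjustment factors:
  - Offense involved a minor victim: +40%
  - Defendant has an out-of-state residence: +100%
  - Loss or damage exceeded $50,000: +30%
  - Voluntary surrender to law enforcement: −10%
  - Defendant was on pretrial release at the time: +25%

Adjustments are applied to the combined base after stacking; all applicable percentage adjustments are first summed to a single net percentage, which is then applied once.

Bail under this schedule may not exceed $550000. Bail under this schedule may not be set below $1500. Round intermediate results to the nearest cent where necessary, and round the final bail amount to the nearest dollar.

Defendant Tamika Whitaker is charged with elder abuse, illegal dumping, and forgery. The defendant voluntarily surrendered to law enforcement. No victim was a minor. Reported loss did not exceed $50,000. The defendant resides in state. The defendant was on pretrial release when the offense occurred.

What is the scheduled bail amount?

Base amounts from the schedule: elder abuse $61100; illegal dumping $600; forgery $36100.
Stacking rule: highest base plus 75% of each additional charge. Highest is elder abuse at $61100. Additional: $600 × 75% = $450; $36100 × 75% = $27075. Combined base = $61100 + $27525 = $88625.
Net percentage adjustment: −10% +25% = +15%. $88625 × 1.15 = $101918.75.
$101918.75 is within the $550000 maximum.
$101918.75 is at or above the $1500 minimum.
Rounded to the nearest dollar: $101919.

$101919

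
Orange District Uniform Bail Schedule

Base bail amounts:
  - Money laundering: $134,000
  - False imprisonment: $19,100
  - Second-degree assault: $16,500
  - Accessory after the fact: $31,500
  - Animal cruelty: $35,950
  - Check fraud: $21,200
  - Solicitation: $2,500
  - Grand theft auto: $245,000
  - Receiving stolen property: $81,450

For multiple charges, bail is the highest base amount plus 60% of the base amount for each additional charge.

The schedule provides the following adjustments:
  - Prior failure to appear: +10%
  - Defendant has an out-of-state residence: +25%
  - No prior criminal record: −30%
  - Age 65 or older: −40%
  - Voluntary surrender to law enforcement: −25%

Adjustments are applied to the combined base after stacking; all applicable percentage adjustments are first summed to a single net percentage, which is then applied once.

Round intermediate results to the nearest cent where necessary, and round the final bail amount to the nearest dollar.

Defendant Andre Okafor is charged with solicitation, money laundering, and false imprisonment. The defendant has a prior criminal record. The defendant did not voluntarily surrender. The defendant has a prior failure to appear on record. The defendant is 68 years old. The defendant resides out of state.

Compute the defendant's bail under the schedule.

Base amounts from the schedule: solicitation $2,500; money laundering $134,000; false imprisonment $19,100.
Stacking rule: highest base plus 60% of each additional charge. Highest is money laundering at $134,000. Additional: $2,500 × 60% = $1,500; $19,100 × 60% = $11,460. Combined base = $134,000 + $12,960 = $146,960.
Net percentage adjustment: +10% +25% −40% = −5%. $146,960 × 0.95 = $139,612.

$139,612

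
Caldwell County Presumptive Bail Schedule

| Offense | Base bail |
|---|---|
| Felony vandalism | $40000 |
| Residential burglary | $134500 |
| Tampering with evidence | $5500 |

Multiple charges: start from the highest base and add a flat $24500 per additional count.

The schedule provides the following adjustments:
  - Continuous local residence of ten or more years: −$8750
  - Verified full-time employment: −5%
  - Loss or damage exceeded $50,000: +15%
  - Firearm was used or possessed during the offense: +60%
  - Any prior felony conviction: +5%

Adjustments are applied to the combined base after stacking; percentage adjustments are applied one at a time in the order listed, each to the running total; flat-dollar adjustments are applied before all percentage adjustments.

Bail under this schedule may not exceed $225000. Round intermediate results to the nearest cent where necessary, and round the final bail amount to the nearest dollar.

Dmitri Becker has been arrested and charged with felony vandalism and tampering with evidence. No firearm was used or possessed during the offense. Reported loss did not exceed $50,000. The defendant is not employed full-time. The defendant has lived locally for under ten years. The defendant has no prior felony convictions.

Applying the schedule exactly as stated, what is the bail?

$64500

Base amounts from the schedule: felony vandalism $40000; tampering with evidence $5500.
Stacking rule: highest base plus $24500 per additional charge. Highest is felony vandalism at $40000; 1 additional charge → +$24500. Combined base = $64500.
No adjustment factors apply to this defendant.
$64500 is within the $225000 maximum.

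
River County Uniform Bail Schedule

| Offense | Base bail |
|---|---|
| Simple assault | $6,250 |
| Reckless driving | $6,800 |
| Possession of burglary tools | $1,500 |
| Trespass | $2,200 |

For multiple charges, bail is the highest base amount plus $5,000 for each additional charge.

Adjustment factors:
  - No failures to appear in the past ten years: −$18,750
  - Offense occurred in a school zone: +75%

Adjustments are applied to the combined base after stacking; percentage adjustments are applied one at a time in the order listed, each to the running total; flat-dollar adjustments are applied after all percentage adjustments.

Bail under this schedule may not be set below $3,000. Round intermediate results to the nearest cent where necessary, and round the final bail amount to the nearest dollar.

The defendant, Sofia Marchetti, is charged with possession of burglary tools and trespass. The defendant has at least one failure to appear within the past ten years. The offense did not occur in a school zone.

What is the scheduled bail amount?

Base amounts from the schedule: possession of burglary tools $1,500; trespass $2,200.
Stacking rule: highest base plus $5,000 per additional charge. Highest is trespass at $2,200; 1 additional charge → +$5,000. Combined base = $7,200.
No adjustment factors apply to this defendant.
$7,200 is at or above the $3,000 minimum.

$7,200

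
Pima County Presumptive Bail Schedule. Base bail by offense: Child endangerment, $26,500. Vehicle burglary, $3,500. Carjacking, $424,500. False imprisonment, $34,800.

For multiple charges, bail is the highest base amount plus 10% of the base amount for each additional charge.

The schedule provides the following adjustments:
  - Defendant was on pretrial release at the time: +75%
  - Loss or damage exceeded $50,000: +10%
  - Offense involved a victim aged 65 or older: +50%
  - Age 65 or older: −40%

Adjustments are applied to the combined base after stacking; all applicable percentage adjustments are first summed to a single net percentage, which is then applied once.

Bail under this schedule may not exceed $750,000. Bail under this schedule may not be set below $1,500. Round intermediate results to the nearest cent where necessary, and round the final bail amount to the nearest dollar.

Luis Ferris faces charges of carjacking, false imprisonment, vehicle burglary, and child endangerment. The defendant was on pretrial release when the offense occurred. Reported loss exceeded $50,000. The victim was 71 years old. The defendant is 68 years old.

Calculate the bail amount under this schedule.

Base amounts from the schedule: carjacking $424,500; false imprisonment $34,800; vehicle burglary $3,500; child endangerment $26,500.
Stacking rule: highest base plus 10% of each additional charge. Highest is carjacking at $424,500. Additional: $34,800 × 10% = $3,480; $3,500 × 10% = $350; $26,500 × 10% = $2,650. Combined base = $424,500 + $6,480 = $430,980.
Net percentage adjustment: +75% +10% +50% −40% = +95%. $430,980 × 1.95 = $840,411.
Result $840,411 exceeds the maximum of $750,000; bail is capped at $750,000.
$750,000 is at or above the $1,500 minimum.

$750,000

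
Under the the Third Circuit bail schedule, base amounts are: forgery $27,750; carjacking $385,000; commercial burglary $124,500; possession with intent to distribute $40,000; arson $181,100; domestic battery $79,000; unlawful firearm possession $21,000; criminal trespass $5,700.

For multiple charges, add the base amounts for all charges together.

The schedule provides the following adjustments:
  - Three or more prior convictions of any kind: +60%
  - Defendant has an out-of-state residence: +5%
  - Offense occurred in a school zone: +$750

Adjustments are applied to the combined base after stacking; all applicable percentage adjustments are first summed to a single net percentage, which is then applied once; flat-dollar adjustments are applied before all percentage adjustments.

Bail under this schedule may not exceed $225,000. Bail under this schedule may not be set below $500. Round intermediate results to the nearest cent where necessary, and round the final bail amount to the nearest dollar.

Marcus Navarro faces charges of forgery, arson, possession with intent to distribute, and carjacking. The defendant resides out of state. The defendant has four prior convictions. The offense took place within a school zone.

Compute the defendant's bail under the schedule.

$225,000

Base amounts from the schedule: forgery $27,750; arson $181,100; possession with intent to distribute $40,000; carjacking $385,000.
Stacking rule: sum of all bases. $27,750 + $181,100 + $40,000 + $385,000 = $633,850.
Offense occurred in a school zone (+$750 flat): $633,850 + $750 = $634,600.
Net percentage adjustment: +60% +5% = +65%. $634,600 × 1.65 = $1,047,090.
Result $1,047,090 exceeds the maximum of $225,000; bail is capped at $225,000.
$225,000 is at or above the $500 minimum.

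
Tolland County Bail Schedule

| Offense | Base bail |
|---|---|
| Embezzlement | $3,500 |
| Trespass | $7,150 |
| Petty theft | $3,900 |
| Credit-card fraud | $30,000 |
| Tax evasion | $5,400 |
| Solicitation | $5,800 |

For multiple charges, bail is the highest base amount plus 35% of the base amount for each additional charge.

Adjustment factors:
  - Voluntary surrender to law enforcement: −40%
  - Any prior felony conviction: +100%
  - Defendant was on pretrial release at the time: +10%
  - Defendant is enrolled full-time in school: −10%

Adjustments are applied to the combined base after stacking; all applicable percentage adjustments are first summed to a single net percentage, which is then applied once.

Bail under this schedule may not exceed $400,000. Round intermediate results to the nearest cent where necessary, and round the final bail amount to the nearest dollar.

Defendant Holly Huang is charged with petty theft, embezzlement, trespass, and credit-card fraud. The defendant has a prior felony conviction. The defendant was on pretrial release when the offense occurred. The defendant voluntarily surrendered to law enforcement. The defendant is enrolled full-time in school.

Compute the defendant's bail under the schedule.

$56,148

Base amounts from the schedule: petty theft $3,900; embezzlement $3,500; trespass $7,150; credit-card fraud $30,000.
Stacking rule: highest base plus 35% of each additional charge. Highest is credit-card fraud at $30,000. Additional: $3,900 × 35% = $1,365; $3,500 × 35% = $1,225; $7,150 × 35% = $2,502.50. Combined base = $30,000 + $5,092.50 = $35,092.50.
Net percentage adjustment: −40% +100% +10% −10% = +60%. $35,092.50 × 1.6 = $56,148.
$56,148 is within the $400,000 maximum.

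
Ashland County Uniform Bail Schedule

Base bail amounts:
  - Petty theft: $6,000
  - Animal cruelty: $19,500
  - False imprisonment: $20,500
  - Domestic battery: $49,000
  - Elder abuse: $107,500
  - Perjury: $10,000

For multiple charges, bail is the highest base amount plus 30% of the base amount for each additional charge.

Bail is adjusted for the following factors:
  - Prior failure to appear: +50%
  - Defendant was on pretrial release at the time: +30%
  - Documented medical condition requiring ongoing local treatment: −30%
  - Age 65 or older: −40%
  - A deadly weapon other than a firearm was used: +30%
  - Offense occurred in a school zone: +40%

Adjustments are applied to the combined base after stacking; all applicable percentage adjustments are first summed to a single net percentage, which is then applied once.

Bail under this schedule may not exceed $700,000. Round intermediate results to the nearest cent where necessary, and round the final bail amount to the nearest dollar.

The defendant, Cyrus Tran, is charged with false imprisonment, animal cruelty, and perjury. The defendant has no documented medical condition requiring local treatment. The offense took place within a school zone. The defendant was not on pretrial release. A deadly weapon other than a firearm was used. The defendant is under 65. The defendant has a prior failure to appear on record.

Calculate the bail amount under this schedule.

Base amounts from the schedule: false imprisonment $20,500; animal cruelty $19,500; perjury $10,000.
Stacking rule: highest base plus 30% of each additional charge. Highest is false imprisonment at $20,500. Additional: $19,500 × 30% = $5,850; $10,000 × 30% = $3,000. Combined base = $20,500 + $8,850 = $29,350.
Net percentage adjustment: +50% +30% +40% = +120%. $29,350 × 2.2 = $64,570.
$64,570 is within the $700,000 maximum.

$64,570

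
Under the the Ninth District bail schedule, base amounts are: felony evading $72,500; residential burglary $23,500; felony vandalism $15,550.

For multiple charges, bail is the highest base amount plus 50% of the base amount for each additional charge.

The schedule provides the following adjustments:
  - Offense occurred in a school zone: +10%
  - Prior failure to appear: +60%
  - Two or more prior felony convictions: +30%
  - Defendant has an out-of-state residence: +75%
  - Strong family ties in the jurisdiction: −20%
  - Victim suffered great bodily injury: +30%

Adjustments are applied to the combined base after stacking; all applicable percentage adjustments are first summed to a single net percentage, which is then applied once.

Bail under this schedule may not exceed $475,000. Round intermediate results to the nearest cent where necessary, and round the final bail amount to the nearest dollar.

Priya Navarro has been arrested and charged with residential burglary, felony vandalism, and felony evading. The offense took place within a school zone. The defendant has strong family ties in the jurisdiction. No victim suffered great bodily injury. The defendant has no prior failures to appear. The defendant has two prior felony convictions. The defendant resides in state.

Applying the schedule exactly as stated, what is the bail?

$110,430

Base amounts from the schedule: residential burglary $23,500; felony vandalism $15,550; felony evading $72,500.
Stacking rule: highest base plus 50% of each additional charge. Highest is felony evading at $72,500. Additional: $23,500 × 50% = $11,750; $15,550 × 50% = $7,775. Combined base = $72,500 + $19,525 = $92,025.
Net percentage adjustment: +10% +30% −20% = +20%. $92,025 × 1.2 = $110,430.
$110,430 is within the $475,000 maximum.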